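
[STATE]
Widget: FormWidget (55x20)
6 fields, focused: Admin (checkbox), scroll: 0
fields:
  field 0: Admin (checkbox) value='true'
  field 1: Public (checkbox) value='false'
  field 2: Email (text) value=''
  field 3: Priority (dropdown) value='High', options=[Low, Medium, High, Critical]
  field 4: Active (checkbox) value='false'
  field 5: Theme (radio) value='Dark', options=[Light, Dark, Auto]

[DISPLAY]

> Admin:      [x]                                      
  Public:     [ ]                                      
  Email:      [                                       ]
  Priority:   [High                                  ▼]
  Active:     [ ]                                      
  Theme:      ( ) Light  (●) Dark  ( ) Auto            
                                                       
                                                       
                                                       
                                                       
                                                       
                                                       
                                                       
                                                       
                                                       
                                                       
                                                       
                                                       
                                                       
                                                       


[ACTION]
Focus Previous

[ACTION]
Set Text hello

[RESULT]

  Admin:      [x]                                      
  Public:     [ ]                                      
  Email:      [                                       ]
  Priority:   [High                                  ▼]
  Active:     [ ]                                      
> Theme:      ( ) Light  (●) Dark  ( ) Auto            
                                                       
                                                       
                                                       
                                                       
                                                       
                                                       
                                                       
                                                       
                                                       
                                                       
                                                       
                                                       
                                                       
                                                       


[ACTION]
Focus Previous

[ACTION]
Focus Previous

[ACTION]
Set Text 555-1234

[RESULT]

  Admin:      [x]                                      
  Public:     [ ]                                      
  Email:      [                                       ]
> Priority:   [High                                  ▼]
  Active:     [ ]                                      
  Theme:      ( ) Light  (●) Dark  ( ) Auto            
                                                       
                                                       
                                                       
                                                       
                                                       
                                                       
                                                       
                                                       
                                                       
                                                       
                                                       
                                                       
                                                       
                                                       


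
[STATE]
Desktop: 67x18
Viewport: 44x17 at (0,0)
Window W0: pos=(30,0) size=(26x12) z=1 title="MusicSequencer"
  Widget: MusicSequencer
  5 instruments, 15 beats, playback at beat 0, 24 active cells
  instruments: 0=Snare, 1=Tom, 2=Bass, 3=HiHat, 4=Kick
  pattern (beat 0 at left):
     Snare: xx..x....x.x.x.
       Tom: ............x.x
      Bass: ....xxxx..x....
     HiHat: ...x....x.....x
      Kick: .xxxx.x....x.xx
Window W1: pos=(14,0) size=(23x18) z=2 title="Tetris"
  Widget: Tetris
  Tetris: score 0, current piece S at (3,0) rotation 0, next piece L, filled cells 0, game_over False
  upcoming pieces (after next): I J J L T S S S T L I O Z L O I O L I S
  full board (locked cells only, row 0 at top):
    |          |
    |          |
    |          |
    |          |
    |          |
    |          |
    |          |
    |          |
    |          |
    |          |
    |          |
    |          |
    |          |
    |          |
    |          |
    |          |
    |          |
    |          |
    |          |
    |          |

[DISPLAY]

              ┏━━━━━━━━━━━━━━━━━━━━━┓━━━━━━━
              ┃ Tetris              ┃Sequenc
              ┠─────────────────────┨───────
              ┃          │Next:     ┃▼123456
              ┃          │  ▒       ┃██··█··
              ┃          │▒▒▒       ┃·······
              ┃          │          ┃····███
              ┃          │          ┃···█···
              ┃          │          ┃·████·█
              ┃          │Score:    ┃       
              ┃          │0         ┃       
              ┃          │          ┃━━━━━━━
              ┃          │          ┃       
              ┃          │          ┃       
              ┃          │          ┃       
              ┃          │          ┃       
              ┃          │          ┃       


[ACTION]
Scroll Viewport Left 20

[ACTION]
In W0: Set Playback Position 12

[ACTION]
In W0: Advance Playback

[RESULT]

              ┏━━━━━━━━━━━━━━━━━━━━━┓━━━━━━━
              ┃ Tetris              ┃Sequenc
              ┠─────────────────────┨───────
              ┃          │Next:     ┃0123456
              ┃          │  ▒       ┃██··█··
              ┃          │▒▒▒       ┃·······
              ┃          │          ┃····███
              ┃          │          ┃···█···
              ┃          │          ┃·████·█
              ┃          │Score:    ┃       
              ┃          │0         ┃       
              ┃          │          ┃━━━━━━━
              ┃          │          ┃       
              ┃          │          ┃       
              ┃          │          ┃       
              ┃          │          ┃       
              ┃          │          ┃       


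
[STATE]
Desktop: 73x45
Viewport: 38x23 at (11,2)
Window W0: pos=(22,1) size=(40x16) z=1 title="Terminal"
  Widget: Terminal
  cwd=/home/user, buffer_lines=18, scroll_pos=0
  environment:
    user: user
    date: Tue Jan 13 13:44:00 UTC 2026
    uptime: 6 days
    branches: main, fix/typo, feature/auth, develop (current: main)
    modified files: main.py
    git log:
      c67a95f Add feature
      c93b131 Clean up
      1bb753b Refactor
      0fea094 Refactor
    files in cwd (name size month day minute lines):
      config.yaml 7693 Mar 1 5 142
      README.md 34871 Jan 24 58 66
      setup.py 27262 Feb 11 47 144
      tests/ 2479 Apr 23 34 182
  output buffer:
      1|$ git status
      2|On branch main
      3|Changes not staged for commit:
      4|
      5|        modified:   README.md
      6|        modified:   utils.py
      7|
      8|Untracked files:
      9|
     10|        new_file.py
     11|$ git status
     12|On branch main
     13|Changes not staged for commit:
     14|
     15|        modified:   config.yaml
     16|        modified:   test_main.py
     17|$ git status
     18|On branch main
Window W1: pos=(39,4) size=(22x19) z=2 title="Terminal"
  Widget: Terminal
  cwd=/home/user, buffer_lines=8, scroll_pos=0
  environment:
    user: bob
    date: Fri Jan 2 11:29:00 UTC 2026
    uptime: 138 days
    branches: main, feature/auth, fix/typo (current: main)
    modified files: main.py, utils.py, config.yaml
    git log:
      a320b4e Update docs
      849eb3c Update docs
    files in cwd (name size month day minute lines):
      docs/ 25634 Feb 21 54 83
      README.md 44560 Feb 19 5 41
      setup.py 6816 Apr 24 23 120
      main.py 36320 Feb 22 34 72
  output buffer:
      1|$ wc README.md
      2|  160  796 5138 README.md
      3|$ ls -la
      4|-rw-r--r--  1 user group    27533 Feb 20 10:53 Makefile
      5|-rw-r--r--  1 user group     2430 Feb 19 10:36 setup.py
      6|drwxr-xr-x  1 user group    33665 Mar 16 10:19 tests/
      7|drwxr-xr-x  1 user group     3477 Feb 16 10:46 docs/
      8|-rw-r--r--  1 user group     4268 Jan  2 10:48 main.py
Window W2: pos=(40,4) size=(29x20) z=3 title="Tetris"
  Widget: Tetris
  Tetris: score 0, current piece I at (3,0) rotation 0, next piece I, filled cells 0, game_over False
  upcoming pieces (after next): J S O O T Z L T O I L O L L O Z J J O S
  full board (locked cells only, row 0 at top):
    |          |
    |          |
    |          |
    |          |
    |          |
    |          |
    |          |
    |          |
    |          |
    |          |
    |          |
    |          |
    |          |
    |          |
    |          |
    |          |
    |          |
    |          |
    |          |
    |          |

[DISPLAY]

           ┃ Terminal                 
           ┠──────────────────────────
           ┃$ git status    ┏┏━━━━━━━━
           ┃On branch main  ┃┃ Tetris 
           ┃Changes not stag┠┠────────
           ┃                ┃┃        
           ┃        modified┃┃        
           ┃        modified┃┃        
           ┃                ┃┃        
           ┃Untracked files:┃┃        
           ┃                ┃┃        
           ┃        new_file┃┃        
           ┃$ git status    ┃┃        
           ┃On branch main  ┃┃        
           ┗━━━━━━━━━━━━━━━━┃┃        
                            ┃┃        
                            ┃┃        
                            ┃┃        
                            ┃┃        
                            ┃┃        
                            ┗┃        
                             ┗━━━━━━━━
                                      


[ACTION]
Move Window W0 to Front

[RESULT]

           ┃ Terminal                 
           ┠──────────────────────────
           ┃$ git status              
           ┃On branch main            
           ┃Changes not staged for com
           ┃                          
           ┃        modified:   README
           ┃        modified:   utils.
           ┃                          
           ┃Untracked files:          
           ┃                          
           ┃        new_file.py       
           ┃$ git status              
           ┃On branch main            
           ┗━━━━━━━━━━━━━━━━━━━━━━━━━━
                            ┃┃        
                            ┃┃        
                            ┃┃        
                            ┃┃        
                            ┃┃        
                            ┗┃        
                             ┗━━━━━━━━
                                      


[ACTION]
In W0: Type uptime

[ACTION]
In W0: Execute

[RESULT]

           ┃ Terminal                 
           ┠──────────────────────────
           ┃        new_file.py       
           ┃$ git status              
           ┃On branch main            
           ┃Changes not staged for com
           ┃                          
           ┃        modified:   config
           ┃        modified:   test_m
           ┃$ git status              
           ┃On branch main            
           ┃$ uptime                  
           ┃ 10:00  up 6 days         
           ┃$ █                       
           ┗━━━━━━━━━━━━━━━━━━━━━━━━━━
                            ┃┃        
                            ┃┃        
                            ┃┃        
                            ┃┃        
                            ┃┃        
                            ┗┃        
                             ┗━━━━━━━━
                                      


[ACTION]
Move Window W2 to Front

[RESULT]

           ┃ Terminal                 
           ┠──────────────────────────
           ┃        new_file.┏━━━━━━━━
           ┃$ git status     ┃ Tetris 
           ┃On branch main   ┠────────
           ┃Changes not stage┃        
           ┃                 ┃        
           ┃        modified:┃        
           ┃        modified:┃        
           ┃$ git status     ┃        
           ┃On branch main   ┃        
           ┃$ uptime         ┃        
           ┃ 10:00  up 6 days┃        
           ┃$ █              ┃        
           ┗━━━━━━━━━━━━━━━━━┃        
                            ┃┃        
                            ┃┃        
                            ┃┃        
                            ┃┃        
                            ┃┃        
                            ┗┃        
                             ┗━━━━━━━━
                                      


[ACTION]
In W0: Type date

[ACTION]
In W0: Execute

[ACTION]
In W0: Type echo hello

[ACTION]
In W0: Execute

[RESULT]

           ┃ Terminal                 
           ┠──────────────────────────
           ┃                 ┏━━━━━━━━
           ┃        modified:┃ Tetris 
           ┃        modified:┠────────
           ┃$ git status     ┃        
           ┃On branch main   ┃        
           ┃$ uptime         ┃        
           ┃ 10:00  up 6 days┃        
           ┃$ date           ┃        
           ┃Tue Jan 13 13:44:┃        
           ┃$ echo hello     ┃        
           ┃hello            ┃        
           ┃$ █              ┃        
           ┗━━━━━━━━━━━━━━━━━┃        
                            ┃┃        
                            ┃┃        
                            ┃┃        
                            ┃┃        
                            ┃┃        
                            ┗┃        
                             ┗━━━━━━━━
                                      


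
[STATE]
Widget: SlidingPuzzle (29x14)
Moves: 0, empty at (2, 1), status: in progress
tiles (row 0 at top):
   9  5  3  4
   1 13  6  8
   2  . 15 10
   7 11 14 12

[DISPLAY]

┌────┬────┬────┬────┐        
│  9 │  5 │  3 │  4 │        
├────┼────┼────┼────┤        
│  1 │ 13 │  6 │  8 │        
├────┼────┼────┼────┤        
│  2 │    │ 15 │ 10 │        
├────┼────┼────┼────┤        
│  7 │ 11 │ 14 │ 12 │        
└────┴────┴────┴────┘        
Moves: 0                     
                             
                             
                             
                             


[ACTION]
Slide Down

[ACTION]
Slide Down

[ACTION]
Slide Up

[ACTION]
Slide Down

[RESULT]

┌────┬────┬────┬────┐        
│  9 │    │  3 │  4 │        
├────┼────┼────┼────┤        
│  1 │  5 │  6 │  8 │        
├────┼────┼────┼────┤        
│  2 │ 13 │ 15 │ 10 │        
├────┼────┼────┼────┤        
│  7 │ 11 │ 14 │ 12 │        
└────┴────┴────┴────┘        
Moves: 4                     
                             
                             
                             
                             


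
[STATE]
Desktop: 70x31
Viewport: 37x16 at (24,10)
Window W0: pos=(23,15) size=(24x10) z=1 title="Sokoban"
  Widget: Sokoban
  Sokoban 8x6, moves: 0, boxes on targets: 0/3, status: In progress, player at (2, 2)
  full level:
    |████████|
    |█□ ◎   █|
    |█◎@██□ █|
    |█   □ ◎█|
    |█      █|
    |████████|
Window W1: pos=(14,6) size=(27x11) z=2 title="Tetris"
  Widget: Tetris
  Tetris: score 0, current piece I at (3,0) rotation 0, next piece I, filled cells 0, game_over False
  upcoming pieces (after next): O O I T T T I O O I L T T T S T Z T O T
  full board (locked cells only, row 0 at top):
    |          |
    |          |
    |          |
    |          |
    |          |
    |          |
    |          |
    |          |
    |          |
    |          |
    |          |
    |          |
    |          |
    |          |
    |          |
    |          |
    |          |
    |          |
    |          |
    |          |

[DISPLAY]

 │████          ┃                    
 │              ┃                    
 │              ┃                    
 │              ┃                    
 │              ┃                    
 │Score:        ┃━━━━━┓              
━━━━━━━━━━━━━━━━┛     ┃              
──────────────────────┨              
████████              ┃              
█□ ◎   █              ┃              
█◎@██□ █              ┃              
█   □ ◎█              ┃              
█      █              ┃              
████████              ┃              
━━━━━━━━━━━━━━━━━━━━━━┛              
                                     


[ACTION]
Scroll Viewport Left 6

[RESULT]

       │████          ┃              
       │              ┃              
       │              ┃              
       │              ┃              
       │              ┃              
       │Score:        ┃━━━━━┓        
━━━━━━━━━━━━━━━━━━━━━━┛     ┃        
     ┠──────────────────────┨        
     ┃████████              ┃        
     ┃█□ ◎   █              ┃        
     ┃█◎@██□ █              ┃        
     ┃█   □ ◎█              ┃        
     ┃█      █              ┃        
     ┃████████              ┃        
     ┗━━━━━━━━━━━━━━━━━━━━━━┛        
                                     


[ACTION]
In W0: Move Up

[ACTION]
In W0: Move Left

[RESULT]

       │████          ┃              
       │              ┃              
       │              ┃              
       │              ┃              
       │              ┃              
       │Score:        ┃━━━━━┓        
━━━━━━━━━━━━━━━━━━━━━━┛     ┃        
     ┠──────────────────────┨        
     ┃████████              ┃        
     ┃█□@◎   █              ┃        
     ┃█◎ ██□ █              ┃        
     ┃█   □ ◎█              ┃        
     ┃█      █              ┃        
     ┃████████              ┃        
     ┗━━━━━━━━━━━━━━━━━━━━━━┛        
                                     


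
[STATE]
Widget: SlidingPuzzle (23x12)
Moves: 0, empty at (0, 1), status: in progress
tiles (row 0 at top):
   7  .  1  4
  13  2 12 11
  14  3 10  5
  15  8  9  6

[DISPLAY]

┌────┬────┬────┬────┐  
│  7 │    │  1 │  4 │  
├────┼────┼────┼────┤  
│ 13 │  2 │ 12 │ 11 │  
├────┼────┼────┼────┤  
│ 14 │  3 │ 10 │  5 │  
├────┼────┼────┼────┤  
│ 15 │  8 │  9 │  6 │  
└────┴────┴────┴────┘  
Moves: 0               
                       
                       


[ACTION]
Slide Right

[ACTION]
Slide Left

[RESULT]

┌────┬────┬────┬────┐  
│  7 │    │  1 │  4 │  
├────┼────┼────┼────┤  
│ 13 │  2 │ 12 │ 11 │  
├────┼────┼────┼────┤  
│ 14 │  3 │ 10 │  5 │  
├────┼────┼────┼────┤  
│ 15 │  8 │  9 │  6 │  
└────┴────┴────┴────┘  
Moves: 2               
                       
                       


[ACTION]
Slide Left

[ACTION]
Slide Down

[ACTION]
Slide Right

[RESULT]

┌────┬────┬────┬────┐  
│  7 │    │  1 │  4 │  
├────┼────┼────┼────┤  
│ 13 │  2 │ 12 │ 11 │  
├────┼────┼────┼────┤  
│ 14 │  3 │ 10 │  5 │  
├────┼────┼────┼────┤  
│ 15 │  8 │  9 │  6 │  
└────┴────┴────┴────┘  
Moves: 4               
                       
                       


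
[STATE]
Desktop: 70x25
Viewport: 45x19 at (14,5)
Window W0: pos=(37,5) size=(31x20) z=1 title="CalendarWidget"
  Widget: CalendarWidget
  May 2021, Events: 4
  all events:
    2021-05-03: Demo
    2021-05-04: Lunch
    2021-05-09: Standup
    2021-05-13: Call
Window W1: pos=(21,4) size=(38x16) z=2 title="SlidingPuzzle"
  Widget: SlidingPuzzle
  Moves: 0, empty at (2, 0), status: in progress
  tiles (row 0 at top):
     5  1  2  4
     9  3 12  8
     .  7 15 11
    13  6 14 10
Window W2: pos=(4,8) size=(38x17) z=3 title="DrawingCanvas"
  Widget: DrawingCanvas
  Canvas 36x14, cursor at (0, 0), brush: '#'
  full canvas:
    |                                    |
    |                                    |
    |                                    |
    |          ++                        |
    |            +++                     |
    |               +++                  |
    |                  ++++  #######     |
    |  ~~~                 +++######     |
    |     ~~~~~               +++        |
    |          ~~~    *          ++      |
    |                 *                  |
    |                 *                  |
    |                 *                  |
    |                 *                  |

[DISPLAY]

       ┃ SlidingPuzzle                      ┃
       ┠────────────────────────────────────┨
       ┃┌────┬────┬────┬────┐               ┃
━━━━━━━━━━━━━━━━━━━━━━━━━━━┓│               ┃
anvas                      ┃┤               ┃
───────────────────────────┨│               ┃
                           ┃┤               ┃
                           ┃│               ┃
                           ┃┤               ┃
 ++                        ┃│               ┃
   +++                     ┃┘               ┃
      +++                  ┃                ┃
         ++++  #######     ┃                ┃
             +++######     ┃                ┃
~               +++        ┃━━━━━━━━━━━━━━━━┛
 ~~~    *          ++      ┃                 
        *                  ┃                 
        *                  ┃                 
        *                  ┃                 


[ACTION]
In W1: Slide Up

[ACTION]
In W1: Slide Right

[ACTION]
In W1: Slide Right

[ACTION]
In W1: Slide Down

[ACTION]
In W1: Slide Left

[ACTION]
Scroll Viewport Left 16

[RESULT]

                     ┃ SlidingPuzzle         
                     ┠───────────────────────
                     ┃┌────┬────┬────┬────┐  
    ┏━━━━━━━━━━━━━━━━━━━━━━━━━━━━━━━━━━━━┓│  
    ┃ DrawingCanvas                      ┃┤  
    ┠────────────────────────────────────┨│  
    ┃+                                   ┃┤  
    ┃                                    ┃│  
    ┃                                    ┃┤  
    ┃          ++                        ┃│  
    ┃            +++                     ┃┘  
    ┃               +++                  ┃   
    ┃                  ++++  #######     ┃   
    ┃  ~~~                 +++######     ┃   
    ┃     ~~~~~               +++        ┃━━━
    ┃          ~~~    *          ++      ┃   
    ┃                 *                  ┃   
    ┃                 *                  ┃   
    ┃                 *                  ┃   


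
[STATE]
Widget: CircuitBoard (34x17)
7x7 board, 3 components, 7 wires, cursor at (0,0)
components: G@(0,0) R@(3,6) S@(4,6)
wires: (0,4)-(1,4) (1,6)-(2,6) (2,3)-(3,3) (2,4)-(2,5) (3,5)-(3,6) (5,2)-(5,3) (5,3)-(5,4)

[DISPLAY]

   0 1 2 3 4 5 6                  
0  [G]              ·             
                    │             
1                   ·       ·     
                            │     
2               ·   · ─ ·   ·     
                │                 
3               ·       · ─ R     
                                  
4                           S     
                                  
5           · ─ · ─ ·             
                                  
6                                 
Cursor: (0,0)                     
                                  
                                  


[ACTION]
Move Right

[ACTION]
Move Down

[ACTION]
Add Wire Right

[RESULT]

   0 1 2 3 4 5 6                  
0   G               ·             
                    │             
1      [.]─ ·       ·       ·     
                            │     
2               ·   · ─ ·   ·     
                │                 
3               ·       · ─ R     
                                  
4                           S     
                                  
5           · ─ · ─ ·             
                                  
6                                 
Cursor: (1,1)                     
                                  
                                  


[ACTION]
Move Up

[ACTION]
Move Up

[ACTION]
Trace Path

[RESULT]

   0 1 2 3 4 5 6                  
0   G  [.]          ·             
                    │             
1       · ─ ·       ·       ·     
                            │     
2               ·   · ─ ·   ·     
                │                 
3               ·       · ─ R     
                                  
4                           S     
                                  
5           · ─ · ─ ·             
                                  
6                                 
Cursor: (0,1)  Trace: No connectio
                                  
                                  


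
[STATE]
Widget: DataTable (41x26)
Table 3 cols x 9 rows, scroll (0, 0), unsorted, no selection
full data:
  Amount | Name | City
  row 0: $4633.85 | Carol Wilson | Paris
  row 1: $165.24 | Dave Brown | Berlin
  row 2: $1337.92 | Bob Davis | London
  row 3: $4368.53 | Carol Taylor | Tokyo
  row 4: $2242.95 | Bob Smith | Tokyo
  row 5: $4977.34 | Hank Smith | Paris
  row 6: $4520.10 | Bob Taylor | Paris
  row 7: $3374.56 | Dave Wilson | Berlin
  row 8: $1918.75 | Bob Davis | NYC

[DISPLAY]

Amount  │Name        │City               
────────┼────────────┼──────             
$4633.85│Carol Wilson│Paris              
$165.24 │Dave Brown  │Berlin             
$1337.92│Bob Davis   │London             
$4368.53│Carol Taylor│Tokyo              
$2242.95│Bob Smith   │Tokyo              
$4977.34│Hank Smith  │Paris              
$4520.10│Bob Taylor  │Paris              
$3374.56│Dave Wilson │Berlin             
$1918.75│Bob Davis   │NYC                
                                         
                                         
                                         
                                         
                                         
                                         
                                         
                                         
                                         
                                         
                                         
                                         
                                         
                                         
                                         


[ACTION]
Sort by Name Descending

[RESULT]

Amount  │Name       ▼│City               
────────┼────────────┼──────             
$4977.34│Hank Smith  │Paris              
$3374.56│Dave Wilson │Berlin             
$165.24 │Dave Brown  │Berlin             
$4633.85│Carol Wilson│Paris              
$4368.53│Carol Taylor│Tokyo              
$4520.10│Bob Taylor  │Paris              
$2242.95│Bob Smith   │Tokyo              
$1337.92│Bob Davis   │London             
$1918.75│Bob Davis   │NYC                
                                         
                                         
                                         
                                         
                                         
                                         
                                         
                                         
                                         
                                         
                                         
                                         
                                         
                                         
                                         


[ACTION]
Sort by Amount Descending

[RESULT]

Amount ▼│Name        │City               
────────┼────────────┼──────             
$4977.34│Hank Smith  │Paris              
$4633.85│Carol Wilson│Paris              
$4520.10│Bob Taylor  │Paris              
$4368.53│Carol Taylor│Tokyo              
$3374.56│Dave Wilson │Berlin             
$2242.95│Bob Smith   │Tokyo              
$1918.75│Bob Davis   │NYC                
$1337.92│Bob Davis   │London             
$165.24 │Dave Brown  │Berlin             
                                         
                                         
                                         
                                         
                                         
                                         
                                         
                                         
                                         
                                         
                                         
                                         
                                         
                                         
                                         


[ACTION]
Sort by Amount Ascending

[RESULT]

Amount ▲│Name        │City               
────────┼────────────┼──────             
$165.24 │Dave Brown  │Berlin             
$1337.92│Bob Davis   │London             
$1918.75│Bob Davis   │NYC                
$2242.95│Bob Smith   │Tokyo              
$3374.56│Dave Wilson │Berlin             
$4368.53│Carol Taylor│Tokyo              
$4520.10│Bob Taylor  │Paris              
$4633.85│Carol Wilson│Paris              
$4977.34│Hank Smith  │Paris              
                                         
                                         
                                         
                                         
                                         
                                         
                                         
                                         
                                         
                                         
                                         
                                         
                                         
                                         
                                         


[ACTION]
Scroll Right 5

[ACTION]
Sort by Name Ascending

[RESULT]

Amount  │Name       ▲│City               
────────┼────────────┼──────             
$1337.92│Bob Davis   │London             
$1918.75│Bob Davis   │NYC                
$2242.95│Bob Smith   │Tokyo              
$4520.10│Bob Taylor  │Paris              
$4368.53│Carol Taylor│Tokyo              
$4633.85│Carol Wilson│Paris              
$165.24 │Dave Brown  │Berlin             
$3374.56│Dave Wilson │Berlin             
$4977.34│Hank Smith  │Paris              
                                         
                                         
                                         
                                         
                                         
                                         
                                         
                                         
                                         
                                         
                                         
                                         
                                         
                                         
                                         


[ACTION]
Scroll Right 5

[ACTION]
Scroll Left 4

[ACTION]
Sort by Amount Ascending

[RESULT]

Amount ▲│Name        │City               
────────┼────────────┼──────             
$165.24 │Dave Brown  │Berlin             
$1337.92│Bob Davis   │London             
$1918.75│Bob Davis   │NYC                
$2242.95│Bob Smith   │Tokyo              
$3374.56│Dave Wilson │Berlin             
$4368.53│Carol Taylor│Tokyo              
$4520.10│Bob Taylor  │Paris              
$4633.85│Carol Wilson│Paris              
$4977.34│Hank Smith  │Paris              
                                         
                                         
                                         
                                         
                                         
                                         
                                         
                                         
                                         
                                         
                                         
                                         
                                         
                                         
                                         


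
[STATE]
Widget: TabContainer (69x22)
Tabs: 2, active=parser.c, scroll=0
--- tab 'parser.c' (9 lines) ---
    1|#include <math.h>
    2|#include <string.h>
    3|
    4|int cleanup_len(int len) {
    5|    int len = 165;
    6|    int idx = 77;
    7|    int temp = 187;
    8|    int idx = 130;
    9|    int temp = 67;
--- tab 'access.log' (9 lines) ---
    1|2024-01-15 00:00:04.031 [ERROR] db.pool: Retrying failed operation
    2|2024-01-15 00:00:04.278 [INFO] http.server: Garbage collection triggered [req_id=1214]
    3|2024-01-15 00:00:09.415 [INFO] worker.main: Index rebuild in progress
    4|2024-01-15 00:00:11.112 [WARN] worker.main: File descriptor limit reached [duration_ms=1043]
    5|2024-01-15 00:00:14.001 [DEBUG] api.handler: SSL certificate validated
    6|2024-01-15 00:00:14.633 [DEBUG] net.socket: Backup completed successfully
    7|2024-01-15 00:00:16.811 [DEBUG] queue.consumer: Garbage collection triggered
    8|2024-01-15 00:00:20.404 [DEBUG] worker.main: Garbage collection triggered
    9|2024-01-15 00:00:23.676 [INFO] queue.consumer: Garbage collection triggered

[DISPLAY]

[parser.c]│ access.log                                               
─────────────────────────────────────────────────────────────────────
#include <math.h>                                                    
#include <string.h>                                                  
                                                                     
int cleanup_len(int len) {                                           
    int len = 165;                                                   
    int idx = 77;                                                    
    int temp = 187;                                                  
    int idx = 130;                                                   
    int temp = 67;                                                   
                                                                     
                                                                     
                                                                     
                                                                     
                                                                     
                                                                     
                                                                     
                                                                     
                                                                     
                                                                     
                                                                     


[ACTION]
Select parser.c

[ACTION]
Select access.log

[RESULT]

 parser.c │[access.log]                                              
─────────────────────────────────────────────────────────────────────
2024-01-15 00:00:04.031 [ERROR] db.pool: Retrying failed operation   
2024-01-15 00:00:04.278 [INFO] http.server: Garbage collection trigge
2024-01-15 00:00:09.415 [INFO] worker.main: Index rebuild in progress
2024-01-15 00:00:11.112 [WARN] worker.main: File descriptor limit rea
2024-01-15 00:00:14.001 [DEBUG] api.handler: SSL certificate validate
2024-01-15 00:00:14.633 [DEBUG] net.socket: Backup completed successf
2024-01-15 00:00:16.811 [DEBUG] queue.consumer: Garbage collection tr
2024-01-15 00:00:20.404 [DEBUG] worker.main: Garbage collection trigg
2024-01-15 00:00:23.676 [INFO] queue.consumer: Garbage collection tri
                                                                     
                                                                     
                                                                     
                                                                     
                                                                     
                                                                     
                                                                     
                                                                     
                                                                     
                                                                     
                                                                     


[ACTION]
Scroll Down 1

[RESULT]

 parser.c │[access.log]                                              
─────────────────────────────────────────────────────────────────────
2024-01-15 00:00:04.278 [INFO] http.server: Garbage collection trigge
2024-01-15 00:00:09.415 [INFO] worker.main: Index rebuild in progress
2024-01-15 00:00:11.112 [WARN] worker.main: File descriptor limit rea
2024-01-15 00:00:14.001 [DEBUG] api.handler: SSL certificate validate
2024-01-15 00:00:14.633 [DEBUG] net.socket: Backup completed successf
2024-01-15 00:00:16.811 [DEBUG] queue.consumer: Garbage collection tr
2024-01-15 00:00:20.404 [DEBUG] worker.main: Garbage collection trigg
2024-01-15 00:00:23.676 [INFO] queue.consumer: Garbage collection tri
                                                                     
                                                                     
                                                                     
                                                                     
                                                                     
                                                                     
                                                                     
                                                                     
                                                                     
                                                                     
                                                                     
                                                                     
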